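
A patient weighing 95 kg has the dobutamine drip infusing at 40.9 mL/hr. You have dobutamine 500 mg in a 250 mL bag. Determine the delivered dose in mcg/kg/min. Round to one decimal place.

Concentration = 500 mg ÷ 250 mL = 2 mg/mL = 2000 mcg/mL
Drug rate = 40.9 mL/hr × 2000 mcg/mL = 81800 mcg/hr
81800 mcg/hr ÷ 60 min/hr = 1363.333 mcg/min
1363.333 mcg/min ÷ 95 kg = 14.35088 mcg/kg/min

14.4 mcg/kg/min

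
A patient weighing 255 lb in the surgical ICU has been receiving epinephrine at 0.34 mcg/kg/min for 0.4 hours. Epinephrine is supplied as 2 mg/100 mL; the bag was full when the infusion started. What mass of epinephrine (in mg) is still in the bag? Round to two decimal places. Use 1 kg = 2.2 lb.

Weight = 255 lb ÷ 2.2 lb/kg = 115.9091 kg
Dose = 0.34 mcg/kg/min × 115.9091 kg = 39.40909 mcg/min
39.40909 mcg/min × 60 min/hr = 2364.545 mcg/hr
Concentration = 2 mg ÷ 100 mL = 0.02 mg/mL = 20 mcg/mL
Rate = 2364.545 mcg/hr ÷ 20 mcg/mL = 118.2273 mL/hr
Volume infused = 118.2273 mL/hr × 0.4 hr = 47.29091 mL
Volume remaining = 100 − 47.29091 = 52.70909 mL
Drug remaining = 52.70909 mL × 20 mcg/mL = 1054.182 mcg = 1.054182 mg

1.05 mg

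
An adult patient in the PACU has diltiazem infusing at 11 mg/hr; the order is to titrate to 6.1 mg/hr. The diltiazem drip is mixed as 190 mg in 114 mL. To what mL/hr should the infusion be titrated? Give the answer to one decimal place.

Concentration = 190 mg ÷ 114 mL = 1.666667 mg/mL
Rate = 6.1 mg/hr ÷ 1.666667 mg/mL = 3.66 mL/hr

3.7 mL/hr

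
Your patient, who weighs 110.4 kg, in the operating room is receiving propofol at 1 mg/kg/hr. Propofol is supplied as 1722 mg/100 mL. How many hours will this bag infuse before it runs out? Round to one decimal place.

Dose = 1 mg/kg/hr × 110.4 kg = 110.4 mg/hr
Concentration = 1722 mg ÷ 100 mL = 17.22 mg/mL
Rate = 110.4 mg/hr ÷ 17.22 mg/mL = 6.41115 mL/hr
Duration = 100 mL ÷ 6.41115 mL/hr = 15.59783 hr

15.6 hours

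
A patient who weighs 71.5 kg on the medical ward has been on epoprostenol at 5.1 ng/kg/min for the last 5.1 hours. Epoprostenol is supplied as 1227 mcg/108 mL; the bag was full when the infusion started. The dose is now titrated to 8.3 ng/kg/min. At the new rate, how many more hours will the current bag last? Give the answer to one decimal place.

31.3 hours

Initial rate:
Dose = 5.1 ng/kg/min × 71.5 kg = 364.65 ng/min
364.65 ng/min × 60 min/hr = 21879 ng/hr
Concentration = 1227 mcg ÷ 108 mL = 11.36111 mcg/mL = 11361.11 ng/mL
Rate = 21879 ng/hr ÷ 11361.11 ng/mL = 1.92578 mL/hr
Volume infused so far = 1.92578 mL/hr × 5.1 hr = 9.821478 mL
Volume remaining = 108 − 9.821478 = 98.17852 mL
New rate:
Dose = 8.3 ng/kg/min × 71.5 kg = 593.45 ng/min
593.45 ng/min × 60 min/hr = 35607 ng/hr
Rate = 35607 ng/hr ÷ 11361.11 ng/mL = 3.134112 mL/hr
Time remaining = 98.17852 mL ÷ 3.134112 mL/hr = 31.32578 hr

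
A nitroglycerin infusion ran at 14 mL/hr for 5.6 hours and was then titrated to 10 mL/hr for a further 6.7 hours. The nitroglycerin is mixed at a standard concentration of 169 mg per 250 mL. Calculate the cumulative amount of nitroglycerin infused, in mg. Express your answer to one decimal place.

Concentration = 169 mg ÷ 250 mL = 0.676 mg/mL
Stage 1: 14 mL/hr × 5.6 hr = 78.4 mL → 78.4 mL × 0.676 mg/mL = 52.9984 mg
Stage 2: 10 mL/hr × 6.7 hr = 67 mL → 67 mL × 0.676 mg/mL = 45.292 mg
Total = 52.9984 + 45.292 = 98.2904 mg

98.3 mg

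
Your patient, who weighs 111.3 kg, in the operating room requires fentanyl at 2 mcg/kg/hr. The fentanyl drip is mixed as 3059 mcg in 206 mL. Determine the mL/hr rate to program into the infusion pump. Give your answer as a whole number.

15 mL/hr

Dose = 2 mcg/kg/hr × 111.3 kg = 222.6 mcg/hr
Concentration = 3059 mcg ÷ 206 mL = 14.84951 mcg/mL
Rate = 222.6 mcg/hr ÷ 14.84951 mcg/mL = 14.99039 mL/hr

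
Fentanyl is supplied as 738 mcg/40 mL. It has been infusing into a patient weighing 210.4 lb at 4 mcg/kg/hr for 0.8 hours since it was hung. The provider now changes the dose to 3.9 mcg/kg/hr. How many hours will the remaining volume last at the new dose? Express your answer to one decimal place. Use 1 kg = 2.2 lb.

1.2 hours

Initial rate:
Weight = 210.4 lb ÷ 2.2 lb/kg = 95.63636 kg
Dose = 4 mcg/kg/hr × 95.63636 kg = 382.5455 mcg/hr
Concentration = 738 mcg ÷ 40 mL = 18.45 mcg/mL
Rate = 382.5455 mcg/hr ÷ 18.45 mcg/mL = 20.73417 mL/hr
Volume infused so far = 20.73417 mL/hr × 0.8 hr = 16.58734 mL
Volume remaining = 40 − 16.58734 = 23.41266 mL
New rate:
Dose = 3.9 mcg/kg/hr × 95.63636 kg = 372.9818 mcg/hr
Rate = 372.9818 mcg/hr ÷ 18.45 mcg/mL = 20.21582 mL/hr
Time remaining = 23.41266 mL ÷ 20.21582 mL/hr = 1.158136 hr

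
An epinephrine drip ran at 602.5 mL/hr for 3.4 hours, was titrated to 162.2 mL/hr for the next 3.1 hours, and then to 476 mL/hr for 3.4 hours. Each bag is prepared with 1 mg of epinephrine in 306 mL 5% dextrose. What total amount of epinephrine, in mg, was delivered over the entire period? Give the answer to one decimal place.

Concentration = 1 mg ÷ 306 mL = 0.003267974 mg/mL
Stage 1: 602.5 mL/hr × 3.4 hr = 2048.5 mL → 2048.5 mL × 0.003267974 mg/mL = 6.694444 mg
Stage 2: 162.2 mL/hr × 3.1 hr = 502.82 mL → 502.82 mL × 0.003267974 mg/mL = 1.643203 mg
Stage 3: 476 mL/hr × 3.4 hr = 1618.4 mL → 1618.4 mL × 0.003267974 mg/mL = 5.288889 mg
Total = 6.694444 + 1.643203 + 5.288889 = 13.62654 mg

13.6 mg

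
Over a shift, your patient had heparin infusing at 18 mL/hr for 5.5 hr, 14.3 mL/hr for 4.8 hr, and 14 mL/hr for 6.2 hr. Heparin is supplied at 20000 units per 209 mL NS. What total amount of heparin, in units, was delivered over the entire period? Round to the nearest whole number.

Concentration = 20000 units ÷ 209 mL = 95.69378 units/mL
Stage 1: 18 mL/hr × 5.5 hr = 99 mL → 99 mL × 95.69378 units/mL = 9473.684 units
Stage 2: 14.3 mL/hr × 4.8 hr = 68.64 mL → 68.64 mL × 95.69378 units/mL = 6568.421 units
Stage 3: 14 mL/hr × 6.2 hr = 86.8 mL → 86.8 mL × 95.69378 units/mL = 8306.22 units
Total = 9473.684 + 6568.421 + 8306.22 = 24348.33 units

24348 units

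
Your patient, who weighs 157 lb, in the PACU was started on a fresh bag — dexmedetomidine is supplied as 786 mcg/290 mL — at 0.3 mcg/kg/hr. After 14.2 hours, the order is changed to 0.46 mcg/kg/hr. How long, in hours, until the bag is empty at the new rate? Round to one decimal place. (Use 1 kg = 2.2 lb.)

Initial rate:
Weight = 157 lb ÷ 2.2 lb/kg = 71.36364 kg
Dose = 0.3 mcg/kg/hr × 71.36364 kg = 21.40909 mcg/hr
Concentration = 786 mcg ÷ 290 mL = 2.710345 mcg/mL
Rate = 21.40909 mcg/hr ÷ 2.710345 mcg/mL = 7.899028 mL/hr
Volume infused so far = 7.899028 mL/hr × 14.2 hr = 112.1662 mL
Volume remaining = 290 − 112.1662 = 177.8338 mL
New rate:
Dose = 0.46 mcg/kg/hr × 71.36364 kg = 32.82727 mcg/hr
Rate = 32.82727 mcg/hr ÷ 2.710345 mcg/mL = 12.11184 mL/hr
Time remaining = 177.8338 mL ÷ 12.11184 mL/hr = 14.68264 hr

14.7 hours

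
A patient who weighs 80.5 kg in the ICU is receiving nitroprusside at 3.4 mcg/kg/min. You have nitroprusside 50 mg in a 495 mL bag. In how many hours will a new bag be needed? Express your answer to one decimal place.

Dose = 3.4 mcg/kg/min × 80.5 kg = 273.7 mcg/min
273.7 mcg/min × 60 min/hr = 16422 mcg/hr
Concentration = 50 mg ÷ 495 mL = 0.1010101 mg/mL = 101.0101 mcg/mL
Rate = 16422 mcg/hr ÷ 101.0101 mcg/mL = 162.5778 mL/hr
Duration = 495 mL ÷ 162.5778 mL/hr = 3.044696 hr

3.0 hours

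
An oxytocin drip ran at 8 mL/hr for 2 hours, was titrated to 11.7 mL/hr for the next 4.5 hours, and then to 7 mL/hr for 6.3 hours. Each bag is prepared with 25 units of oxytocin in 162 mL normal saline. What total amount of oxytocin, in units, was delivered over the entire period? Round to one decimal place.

Concentration = 25 units ÷ 162 mL = 0.154321 units/mL
Stage 1: 8 mL/hr × 2 hr = 16 mL → 16 mL × 0.154321 units/mL = 2.469136 units
Stage 2: 11.7 mL/hr × 4.5 hr = 52.65 mL → 52.65 mL × 0.154321 units/mL = 8.125 units
Stage 3: 7 mL/hr × 6.3 hr = 44.1 mL → 44.1 mL × 0.154321 units/mL = 6.805556 units
Total = 2.469136 + 8.125 + 6.805556 = 17.39969 units

17.4 units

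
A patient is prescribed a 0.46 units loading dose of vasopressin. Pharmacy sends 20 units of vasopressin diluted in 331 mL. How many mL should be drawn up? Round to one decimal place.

Concentration = 20 units ÷ 331 mL = 0.06042296 units/mL
Volume = 0.46 units ÷ 0.06042296 units/mL = 7.613 mL

7.6 mL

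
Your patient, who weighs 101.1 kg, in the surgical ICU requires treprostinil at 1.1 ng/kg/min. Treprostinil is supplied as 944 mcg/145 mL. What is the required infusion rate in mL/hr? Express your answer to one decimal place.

Dose = 1.1 ng/kg/min × 101.1 kg = 111.21 ng/min
111.21 ng/min × 60 min/hr = 6672.6 ng/hr
Concentration = 944 mcg ÷ 145 mL = 6.510345 mcg/mL = 6510.345 ng/mL
Rate = 6672.6 ng/hr ÷ 6510.345 ng/mL = 1.024923 mL/hr

1.0 mL/hr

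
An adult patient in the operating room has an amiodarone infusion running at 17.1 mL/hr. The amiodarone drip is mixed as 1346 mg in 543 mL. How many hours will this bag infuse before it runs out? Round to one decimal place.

31.8 hours

Duration = 543 mL ÷ 17.1 mL/hr = 31.75439 hr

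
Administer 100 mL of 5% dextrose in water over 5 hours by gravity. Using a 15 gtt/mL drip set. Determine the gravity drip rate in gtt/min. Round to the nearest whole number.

100 mL ÷ (5 hr × 60 = 300 min) = 0.3333333 mL/min
0.3333333 mL/min × 15 gtt/mL = 5 gtt/min

5 gtt/min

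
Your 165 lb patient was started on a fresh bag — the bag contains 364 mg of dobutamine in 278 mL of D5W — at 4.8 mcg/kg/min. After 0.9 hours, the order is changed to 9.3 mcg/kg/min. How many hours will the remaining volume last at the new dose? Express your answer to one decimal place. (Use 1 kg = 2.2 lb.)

8.2 hours

Initial rate:
Weight = 165 lb ÷ 2.2 lb/kg = 75 kg
Dose = 4.8 mcg/kg/min × 75 kg = 360 mcg/min
360 mcg/min × 60 min/hr = 21600 mcg/hr
Concentration = 364 mg ÷ 278 mL = 1.309353 mg/mL = 1309.353 mcg/mL
Rate = 21600 mcg/hr ÷ 1309.353 mcg/mL = 16.4967 mL/hr
Volume infused so far = 16.4967 mL/hr × 0.9 hr = 14.84703 mL
Volume remaining = 278 − 14.84703 = 263.153 mL
New rate:
Dose = 9.3 mcg/kg/min × 75 kg = 697.5 mcg/min
697.5 mcg/min × 60 min/hr = 41850 mcg/hr
Rate = 41850 mcg/hr ÷ 1309.353 mcg/mL = 31.96236 mL/hr
Time remaining = 263.153 mL ÷ 31.96236 mL/hr = 8.233214 hr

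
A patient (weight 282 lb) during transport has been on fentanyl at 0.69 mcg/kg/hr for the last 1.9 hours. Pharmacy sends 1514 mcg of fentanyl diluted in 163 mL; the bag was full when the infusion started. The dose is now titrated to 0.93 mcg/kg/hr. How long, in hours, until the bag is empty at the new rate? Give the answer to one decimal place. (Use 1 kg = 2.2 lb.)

Initial rate:
Weight = 282 lb ÷ 2.2 lb/kg = 128.1818 kg
Dose = 0.69 mcg/kg/hr × 128.1818 kg = 88.44545 mcg/hr
Concentration = 1514 mcg ÷ 163 mL = 9.288344 mcg/mL
Rate = 88.44545 mcg/hr ÷ 9.288344 mcg/mL = 9.522199 mL/hr
Volume infused so far = 9.522199 mL/hr × 1.9 hr = 18.09218 mL
Volume remaining = 163 − 18.09218 = 144.9078 mL
New rate:
Dose = 0.93 mcg/kg/hr × 128.1818 kg = 119.2091 mcg/hr
Rate = 119.2091 mcg/hr ÷ 9.288344 mcg/mL = 12.83427 mL/hr
Time remaining = 144.9078 mL ÷ 12.83427 mL/hr = 11.2907 hr

11.3 hours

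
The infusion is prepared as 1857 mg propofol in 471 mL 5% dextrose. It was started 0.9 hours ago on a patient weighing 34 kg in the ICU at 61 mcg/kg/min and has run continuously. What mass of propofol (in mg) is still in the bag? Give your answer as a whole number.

Dose = 61 mcg/kg/min × 34 kg = 2074 mcg/min
2074 mcg/min × 60 min/hr = 124440 mcg/hr
Concentration = 1857 mg ÷ 471 mL = 3.942675 mg/mL = 3942.675 mcg/mL
Rate = 124440 mcg/hr ÷ 3942.675 mcg/mL = 31.56233 mL/hr
Volume infused = 31.56233 mL/hr × 0.9 hr = 28.40609 mL
Volume remaining = 471 − 28.40609 = 442.5939 mL
Drug remaining = 442.5939 mL × 3942.675 mcg/mL = 1745004 mcg = 1745.004 mg

1745 mg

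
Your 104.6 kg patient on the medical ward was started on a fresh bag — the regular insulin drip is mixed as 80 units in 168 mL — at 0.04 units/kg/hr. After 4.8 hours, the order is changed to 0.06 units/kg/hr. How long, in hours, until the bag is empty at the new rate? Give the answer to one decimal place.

Initial rate:
Dose = 0.04 units/kg/hr × 104.6 kg = 4.184 units/hr
Concentration = 80 units ÷ 168 mL = 0.4761905 units/mL
Rate = 4.184 units/hr ÷ 0.4761905 units/mL = 8.7864 mL/hr
Volume infused so far = 8.7864 mL/hr × 4.8 hr = 42.17472 mL
Volume remaining = 168 − 42.17472 = 125.8253 mL
New rate:
Dose = 0.06 units/kg/hr × 104.6 kg = 6.276 units/hr
Rate = 6.276 units/hr ÷ 0.4761905 units/mL = 13.1796 mL/hr
Time remaining = 125.8253 mL ÷ 13.1796 mL/hr = 9.546973 hr

9.5 hours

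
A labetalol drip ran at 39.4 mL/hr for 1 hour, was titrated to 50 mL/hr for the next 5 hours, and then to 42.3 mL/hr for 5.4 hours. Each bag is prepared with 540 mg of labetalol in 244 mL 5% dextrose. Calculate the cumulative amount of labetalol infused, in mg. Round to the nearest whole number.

1146 mg

Concentration = 540 mg ÷ 244 mL = 2.213115 mg/mL
Stage 1: 39.4 mL/hr × 1 hr = 39.4 mL → 39.4 mL × 2.213115 mg/mL = 87.19672 mg
Stage 2: 50 mL/hr × 5 hr = 250 mL → 250 mL × 2.213115 mg/mL = 553.2787 mg
Stage 3: 42.3 mL/hr × 5.4 hr = 228.42 mL → 228.42 mL × 2.213115 mg/mL = 505.5197 mg
Total = 87.19672 + 553.2787 + 505.5197 = 1145.995 mg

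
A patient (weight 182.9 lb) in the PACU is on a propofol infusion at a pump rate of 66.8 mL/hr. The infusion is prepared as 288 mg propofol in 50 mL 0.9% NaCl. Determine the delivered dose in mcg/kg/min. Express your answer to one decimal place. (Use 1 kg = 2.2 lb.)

Weight = 182.9 lb ÷ 2.2 lb/kg = 83.13636 kg
Concentration = 288 mg ÷ 50 mL = 5.76 mg/mL = 5760 mcg/mL
Drug rate = 66.8 mL/hr × 5760 mcg/mL = 384768 mcg/hr
384768 mcg/hr ÷ 60 min/hr = 6412.8 mcg/min
6412.8 mcg/min ÷ 83.13636 kg = 77.13592 mcg/kg/min

77.1 mcg/kg/min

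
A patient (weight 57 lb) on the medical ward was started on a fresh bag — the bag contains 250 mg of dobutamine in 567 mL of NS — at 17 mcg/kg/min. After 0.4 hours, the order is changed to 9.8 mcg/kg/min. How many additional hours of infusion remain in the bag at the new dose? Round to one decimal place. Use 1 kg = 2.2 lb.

15.7 hours

Initial rate:
Weight = 57 lb ÷ 2.2 lb/kg = 25.90909 kg
Dose = 17 mcg/kg/min × 25.90909 kg = 440.4545 mcg/min
440.4545 mcg/min × 60 min/hr = 26427.27 mcg/hr
Concentration = 250 mg ÷ 567 mL = 0.4409171 mg/mL = 440.9171 mcg/mL
Rate = 26427.27 mcg/hr ÷ 440.9171 mcg/mL = 59.93705 mL/hr
Volume infused so far = 59.93705 mL/hr × 0.4 hr = 23.97482 mL
Volume remaining = 567 − 23.97482 = 543.0252 mL
New rate:
Dose = 9.8 mcg/kg/min × 25.90909 kg = 253.9091 mcg/min
253.9091 mcg/min × 60 min/hr = 15234.55 mcg/hr
Rate = 15234.55 mcg/hr ÷ 440.9171 mcg/mL = 34.55195 mL/hr
Time remaining = 543.0252 mL ÷ 34.55195 mL/hr = 15.7162 hr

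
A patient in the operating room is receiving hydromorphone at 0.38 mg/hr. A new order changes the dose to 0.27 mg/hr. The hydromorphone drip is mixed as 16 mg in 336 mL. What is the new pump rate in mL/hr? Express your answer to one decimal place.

5.7 mL/hr

Concentration = 16 mg ÷ 336 mL = 0.04761905 mg/mL
Rate = 0.27 mg/hr ÷ 0.04761905 mg/mL = 5.67 mL/hr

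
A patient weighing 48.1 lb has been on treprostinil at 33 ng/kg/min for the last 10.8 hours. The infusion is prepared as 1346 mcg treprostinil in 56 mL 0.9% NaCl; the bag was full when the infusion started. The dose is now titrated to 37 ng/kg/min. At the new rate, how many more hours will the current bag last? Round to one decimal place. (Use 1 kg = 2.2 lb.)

Initial rate:
Weight = 48.1 lb ÷ 2.2 lb/kg = 21.86364 kg
Dose = 33 ng/kg/min × 21.86364 kg = 721.5 ng/min
721.5 ng/min × 60 min/hr = 43290 ng/hr
Concentration = 1346 mcg ÷ 56 mL = 24.03571 mcg/mL = 24035.71 ng/mL
Rate = 43290 ng/hr ÷ 24035.71 ng/mL = 1.80107 mL/hr
Volume infused so far = 1.80107 mL/hr × 10.8 hr = 19.45155 mL
Volume remaining = 56 − 19.45155 = 36.54845 mL
New rate:
Dose = 37 ng/kg/min × 21.86364 kg = 808.9545 ng/min
808.9545 ng/min × 60 min/hr = 48537.27 ng/hr
Rate = 48537.27 ng/hr ÷ 24035.71 ng/mL = 2.019381 mL/hr
Time remaining = 36.54845 mL ÷ 2.019381 mL/hr = 18.09883 hr

18.1 hours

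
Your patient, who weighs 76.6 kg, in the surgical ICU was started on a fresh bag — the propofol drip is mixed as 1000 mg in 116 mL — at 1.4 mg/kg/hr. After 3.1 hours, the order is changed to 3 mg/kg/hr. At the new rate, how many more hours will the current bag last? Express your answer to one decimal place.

2.9 hours

Initial rate:
Dose = 1.4 mg/kg/hr × 76.6 kg = 107.24 mg/hr
Concentration = 1000 mg ÷ 116 mL = 8.62069 mg/mL
Rate = 107.24 mg/hr ÷ 8.62069 mg/mL = 12.43984 mL/hr
Volume infused so far = 12.43984 mL/hr × 3.1 hr = 38.5635 mL
Volume remaining = 116 − 38.5635 = 77.4365 mL
New rate:
Dose = 3 mg/kg/hr × 76.6 kg = 229.8 mg/hr
Rate = 229.8 mg/hr ÷ 8.62069 mg/mL = 26.6568 mL/hr
Time remaining = 77.4365 mL ÷ 26.6568 mL/hr = 2.904943 hr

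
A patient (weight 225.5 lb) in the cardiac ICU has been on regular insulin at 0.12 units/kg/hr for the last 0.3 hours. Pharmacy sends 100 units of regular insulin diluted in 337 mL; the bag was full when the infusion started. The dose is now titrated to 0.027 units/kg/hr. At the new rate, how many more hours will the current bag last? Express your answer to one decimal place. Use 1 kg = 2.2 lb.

Initial rate:
Weight = 225.5 lb ÷ 2.2 lb/kg = 102.5 kg
Dose = 0.12 units/kg/hr × 102.5 kg = 12.3 units/hr
Concentration = 100 units ÷ 337 mL = 0.2967359 units/mL
Rate = 12.3 units/hr ÷ 0.2967359 units/mL = 41.451 mL/hr
Volume infused so far = 41.451 mL/hr × 0.3 hr = 12.4353 mL
Volume remaining = 337 − 12.4353 = 324.5647 mL
New rate:
Dose = 0.027 units/kg/hr × 102.5 kg = 2.7675 units/hr
Rate = 2.7675 units/hr ÷ 0.2967359 units/mL = 9.326475 mL/hr
Time remaining = 324.5647 mL ÷ 9.326475 mL/hr = 34.80036 hr

34.8 hours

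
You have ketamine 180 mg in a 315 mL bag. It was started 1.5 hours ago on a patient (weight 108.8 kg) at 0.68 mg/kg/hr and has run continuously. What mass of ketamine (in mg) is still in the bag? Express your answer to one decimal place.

Dose = 0.68 mg/kg/hr × 108.8 kg = 73.984 mg/hr
Concentration = 180 mg ÷ 315 mL = 0.5714286 mg/mL
Rate = 73.984 mg/hr ÷ 0.5714286 mg/mL = 129.472 mL/hr
Volume infused = 129.472 mL/hr × 1.5 hr = 194.208 mL
Volume remaining = 315 − 194.208 = 120.792 mL
Drug remaining = 120.792 mL × 0.5714286 mg/mL = 69.024 mg

69.0 mg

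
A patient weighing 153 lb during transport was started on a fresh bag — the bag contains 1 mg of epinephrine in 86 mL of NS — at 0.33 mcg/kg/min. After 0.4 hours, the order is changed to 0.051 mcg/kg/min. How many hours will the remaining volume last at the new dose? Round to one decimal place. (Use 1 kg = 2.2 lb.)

2.1 hours

Initial rate:
Weight = 153 lb ÷ 2.2 lb/kg = 69.54545 kg
Dose = 0.33 mcg/kg/min × 69.54545 kg = 22.95 mcg/min
22.95 mcg/min × 60 min/hr = 1377 mcg/hr
Concentration = 1 mg ÷ 86 mL = 0.01162791 mg/mL = 11.62791 mcg/mL
Rate = 1377 mcg/hr ÷ 11.62791 mcg/mL = 118.422 mL/hr
Volume infused so far = 118.422 mL/hr × 0.4 hr = 47.3688 mL
Volume remaining = 86 − 47.3688 = 38.6312 mL
New rate:
Dose = 0.051 mcg/kg/min × 69.54545 kg = 3.546818 mcg/min
3.546818 mcg/min × 60 min/hr = 212.8091 mcg/hr
Rate = 212.8091 mcg/hr ÷ 11.62791 mcg/mL = 18.30158 mL/hr
Time remaining = 38.6312 mL ÷ 18.30158 mL/hr = 2.110812 hr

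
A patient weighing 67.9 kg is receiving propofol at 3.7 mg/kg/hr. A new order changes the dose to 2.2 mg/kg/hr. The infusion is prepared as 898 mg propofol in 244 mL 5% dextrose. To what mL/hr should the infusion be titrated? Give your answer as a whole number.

Dose = 2.2 mg/kg/hr × 67.9 kg = 149.38 mg/hr
Concentration = 898 mg ÷ 244 mL = 3.680328 mg/mL
Rate = 149.38 mg/hr ÷ 3.680328 mg/mL = 40.58878 mL/hr

41 mL/hr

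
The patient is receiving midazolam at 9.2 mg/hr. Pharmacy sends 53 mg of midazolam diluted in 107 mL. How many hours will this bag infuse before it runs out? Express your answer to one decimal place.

5.8 hours

Concentration = 53 mg ÷ 107 mL = 0.4953271 mg/mL
Rate = 9.2 mg/hr ÷ 0.4953271 mg/mL = 18.57358 mL/hr
Duration = 107 mL ÷ 18.57358 mL/hr = 5.76087 hr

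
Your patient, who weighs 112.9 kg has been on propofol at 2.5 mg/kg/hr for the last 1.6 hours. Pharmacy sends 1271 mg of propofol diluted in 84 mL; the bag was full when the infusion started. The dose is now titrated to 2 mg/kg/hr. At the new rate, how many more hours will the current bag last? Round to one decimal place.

Initial rate:
Dose = 2.5 mg/kg/hr × 112.9 kg = 282.25 mg/hr
Concentration = 1271 mg ÷ 84 mL = 15.13095 mg/mL
Rate = 282.25 mg/hr ÷ 15.13095 mg/mL = 18.65382 mL/hr
Volume infused so far = 18.65382 mL/hr × 1.6 hr = 29.84611 mL
Volume remaining = 84 − 29.84611 = 54.15389 mL
New rate:
Dose = 2 mg/kg/hr × 112.9 kg = 225.8 mg/hr
Rate = 225.8 mg/hr ÷ 15.13095 mg/mL = 14.92305 mL/hr
Time remaining = 54.15389 mL ÷ 14.92305 mL/hr = 3.628875 hr

3.6 hours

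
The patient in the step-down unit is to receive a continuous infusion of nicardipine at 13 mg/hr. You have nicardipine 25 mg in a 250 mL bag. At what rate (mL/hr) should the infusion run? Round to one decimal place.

Concentration = 25 mg ÷ 250 mL = 0.1 mg/mL
Rate = 13 mg/hr ÷ 0.1 mg/mL = 130 mL/hr

130.0 mL/hr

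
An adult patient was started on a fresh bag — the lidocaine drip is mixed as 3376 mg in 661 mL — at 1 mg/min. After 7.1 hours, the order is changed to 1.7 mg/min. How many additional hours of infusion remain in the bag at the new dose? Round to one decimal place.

28.9 hours

Initial rate:
1 mg/min × 60 min/hr = 60 mg/hr
Concentration = 3376 mg ÷ 661 mL = 5.107413 mg/mL
Rate = 60 mg/hr ÷ 5.107413 mg/mL = 11.74763 mL/hr
Volume infused so far = 11.74763 mL/hr × 7.1 hr = 83.40818 mL
Volume remaining = 661 − 83.40818 = 577.5918 mL
New rate:
1.7 mg/min × 60 min/hr = 102 mg/hr
Rate = 102 mg/hr ÷ 5.107413 mg/mL = 19.97097 mL/hr
Time remaining = 577.5918 mL ÷ 19.97097 mL/hr = 28.92157 hr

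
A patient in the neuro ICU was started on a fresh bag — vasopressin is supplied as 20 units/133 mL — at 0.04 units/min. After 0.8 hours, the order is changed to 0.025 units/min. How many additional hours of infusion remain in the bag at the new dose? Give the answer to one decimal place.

Initial rate:
0.04 units/min × 60 min/hr = 2.4 units/hr
Concentration = 20 units ÷ 133 mL = 0.1503759 units/mL
Rate = 2.4 units/hr ÷ 0.1503759 units/mL = 15.96 mL/hr
Volume infused so far = 15.96 mL/hr × 0.8 hr = 12.768 mL
Volume remaining = 133 − 12.768 = 120.232 mL
New rate:
0.025 units/min × 60 min/hr = 1.5 units/hr
Rate = 1.5 units/hr ÷ 0.1503759 units/mL = 9.975 mL/hr
Time remaining = 120.232 mL ÷ 9.975 mL/hr = 12.05333 hr

12.1 hours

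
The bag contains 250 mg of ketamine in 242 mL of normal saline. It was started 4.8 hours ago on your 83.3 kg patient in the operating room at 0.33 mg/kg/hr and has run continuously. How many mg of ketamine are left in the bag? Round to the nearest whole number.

Dose = 0.33 mg/kg/hr × 83.3 kg = 27.489 mg/hr
Concentration = 250 mg ÷ 242 mL = 1.033058 mg/mL
Rate = 27.489 mg/hr ÷ 1.033058 mg/mL = 26.60935 mL/hr
Volume infused = 26.60935 mL/hr × 4.8 hr = 127.7249 mL
Volume remaining = 242 − 127.7249 = 114.2751 mL
Drug remaining = 114.2751 mL × 1.033058 mg/mL = 118.0528 mg

118 mg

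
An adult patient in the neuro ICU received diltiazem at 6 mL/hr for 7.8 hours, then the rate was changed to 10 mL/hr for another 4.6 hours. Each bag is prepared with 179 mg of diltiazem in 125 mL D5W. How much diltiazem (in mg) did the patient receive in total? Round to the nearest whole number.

Concentration = 179 mg ÷ 125 mL = 1.432 mg/mL
Stage 1: 6 mL/hr × 7.8 hr = 46.8 mL → 46.8 mL × 1.432 mg/mL = 67.0176 mg
Stage 2: 10 mL/hr × 4.6 hr = 46 mL → 46 mL × 1.432 mg/mL = 65.872 mg
Total = 67.0176 + 65.872 = 132.8896 mg

133 mg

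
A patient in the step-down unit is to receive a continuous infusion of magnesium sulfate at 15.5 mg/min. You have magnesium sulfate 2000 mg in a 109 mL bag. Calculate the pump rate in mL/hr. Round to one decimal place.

15.5 mg/min × 60 min/hr = 930 mg/hr
Concentration = 2000 mg ÷ 109 mL = 18.34862 mg/mL
Rate = 930 mg/hr ÷ 18.34862 mg/mL = 50.685 mL/hr

50.7 mL/hr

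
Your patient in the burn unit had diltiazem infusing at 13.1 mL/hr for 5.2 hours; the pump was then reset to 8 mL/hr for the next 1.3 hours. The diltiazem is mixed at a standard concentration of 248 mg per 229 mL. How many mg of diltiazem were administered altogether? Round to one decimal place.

85.0 mg

Concentration = 248 mg ÷ 229 mL = 1.082969 mg/mL
Stage 1: 13.1 mL/hr × 5.2 hr = 68.12 mL → 68.12 mL × 1.082969 mg/mL = 73.77188 mg
Stage 2: 8 mL/hr × 1.3 hr = 10.4 mL → 10.4 mL × 1.082969 mg/mL = 11.26288 mg
Total = 73.77188 + 11.26288 = 85.03476 mg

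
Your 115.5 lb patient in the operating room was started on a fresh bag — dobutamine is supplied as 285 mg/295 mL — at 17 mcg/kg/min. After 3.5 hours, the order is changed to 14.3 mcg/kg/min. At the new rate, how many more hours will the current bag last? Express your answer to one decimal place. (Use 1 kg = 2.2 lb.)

2.2 hours

Initial rate:
Weight = 115.5 lb ÷ 2.2 lb/kg = 52.5 kg
Dose = 17 mcg/kg/min × 52.5 kg = 892.5 mcg/min
892.5 mcg/min × 60 min/hr = 53550 mcg/hr
Concentration = 285 mg ÷ 295 mL = 0.9661017 mg/mL = 966.1017 mcg/mL
Rate = 53550 mcg/hr ÷ 966.1017 mcg/mL = 55.42895 mL/hr
Volume infused so far = 55.42895 mL/hr × 3.5 hr = 194.0013 mL
Volume remaining = 295 − 194.0013 = 100.9987 mL
New rate:
Dose = 14.3 mcg/kg/min × 52.5 kg = 750.75 mcg/min
750.75 mcg/min × 60 min/hr = 45045 mcg/hr
Rate = 45045 mcg/hr ÷ 966.1017 mcg/mL = 46.62553 mL/hr
Time remaining = 100.9987 mL ÷ 46.62553 mL/hr = 2.166167 hr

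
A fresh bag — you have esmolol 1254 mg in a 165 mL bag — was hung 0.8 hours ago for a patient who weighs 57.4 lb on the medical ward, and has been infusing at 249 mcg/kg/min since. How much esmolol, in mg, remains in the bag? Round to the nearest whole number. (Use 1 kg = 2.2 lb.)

942 mg

Weight = 57.4 lb ÷ 2.2 lb/kg = 26.09091 kg
Dose = 249 mcg/kg/min × 26.09091 kg = 6496.636 mcg/min
6496.636 mcg/min × 60 min/hr = 389798.2 mcg/hr
Concentration = 1254 mg ÷ 165 mL = 7.6 mg/mL = 7600 mcg/mL
Rate = 389798.2 mcg/hr ÷ 7600 mcg/mL = 51.28923 mL/hr
Volume infused = 51.28923 mL/hr × 0.8 hr = 41.03139 mL
Volume remaining = 165 − 41.03139 = 123.9686 mL
Drug remaining = 123.9686 mL × 7600 mcg/mL = 942161.5 mcg = 942.1615 mg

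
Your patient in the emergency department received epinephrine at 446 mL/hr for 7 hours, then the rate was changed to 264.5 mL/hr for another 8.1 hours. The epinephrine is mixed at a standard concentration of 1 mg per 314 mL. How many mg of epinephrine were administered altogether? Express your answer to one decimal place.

16.8 mg

Concentration = 1 mg ÷ 314 mL = 0.003184713 mg/mL
Stage 1: 446 mL/hr × 7 hr = 3122 mL → 3122 mL × 0.003184713 mg/mL = 9.942675 mg
Stage 2: 264.5 mL/hr × 8.1 hr = 2142.45 mL → 2142.45 mL × 0.003184713 mg/mL = 6.823089 mg
Total = 9.942675 + 6.823089 = 16.76576 mg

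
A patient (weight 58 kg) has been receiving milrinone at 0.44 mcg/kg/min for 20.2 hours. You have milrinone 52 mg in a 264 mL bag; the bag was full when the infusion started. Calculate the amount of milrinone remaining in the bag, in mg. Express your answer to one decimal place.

21.1 mg

Dose = 0.44 mcg/kg/min × 58 kg = 25.52 mcg/min
25.52 mcg/min × 60 min/hr = 1531.2 mcg/hr
Concentration = 52 mg ÷ 264 mL = 0.1969697 mg/mL = 196.9697 mcg/mL
Rate = 1531.2 mcg/hr ÷ 196.9697 mcg/mL = 7.773785 mL/hr
Volume infused = 7.773785 mL/hr × 20.2 hr = 157.0304 mL
Volume remaining = 264 − 157.0304 = 106.9696 mL
Drug remaining = 106.9696 mL × 196.9697 mcg/mL = 21069.76 mcg = 21.06976 mg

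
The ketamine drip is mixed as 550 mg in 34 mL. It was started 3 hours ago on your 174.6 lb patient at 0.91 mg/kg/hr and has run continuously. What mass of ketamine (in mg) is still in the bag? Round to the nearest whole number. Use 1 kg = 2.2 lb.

Weight = 174.6 lb ÷ 2.2 lb/kg = 79.36364 kg
Dose = 0.91 mg/kg/hr × 79.36364 kg = 72.22091 mg/hr
Concentration = 550 mg ÷ 34 mL = 16.17647 mg/mL
Rate = 72.22091 mg/hr ÷ 16.17647 mg/mL = 4.464565 mL/hr
Volume infused = 4.464565 mL/hr × 3 hr = 13.3937 mL
Volume remaining = 34 − 13.3937 = 20.6063 mL
Drug remaining = 20.6063 mL × 16.17647 mg/mL = 333.3373 mg

333 mg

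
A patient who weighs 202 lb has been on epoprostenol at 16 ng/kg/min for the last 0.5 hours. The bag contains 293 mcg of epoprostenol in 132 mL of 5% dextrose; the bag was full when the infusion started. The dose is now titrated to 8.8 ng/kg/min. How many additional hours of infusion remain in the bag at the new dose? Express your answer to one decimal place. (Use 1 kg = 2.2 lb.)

Initial rate:
Weight = 202 lb ÷ 2.2 lb/kg = 91.81818 kg
Dose = 16 ng/kg/min × 91.81818 kg = 1469.091 ng/min
1469.091 ng/min × 60 min/hr = 88145.45 ng/hr
Concentration = 293 mcg ÷ 132 mL = 2.219697 mcg/mL = 2219.697 ng/mL
Rate = 88145.45 ng/hr ÷ 2219.697 ng/mL = 39.71058 mL/hr
Volume infused so far = 39.71058 mL/hr × 0.5 hr = 19.85529 mL
Volume remaining = 132 − 19.85529 = 112.1447 mL
New rate:
Dose = 8.8 ng/kg/min × 91.81818 kg = 808 ng/min
808 ng/min × 60 min/hr = 48480 ng/hr
Rate = 48480 ng/hr ÷ 2219.697 ng/mL = 21.84082 mL/hr
Time remaining = 112.1447 mL ÷ 21.84082 mL/hr = 5.134638 hr

5.1 hours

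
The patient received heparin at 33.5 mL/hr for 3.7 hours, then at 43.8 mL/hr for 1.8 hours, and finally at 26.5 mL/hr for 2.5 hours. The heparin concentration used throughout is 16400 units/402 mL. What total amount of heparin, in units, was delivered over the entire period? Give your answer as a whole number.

10976 units

Concentration = 16400 units ÷ 402 mL = 40.79602 units/mL
Stage 1: 33.5 mL/hr × 3.7 hr = 123.95 mL → 123.95 mL × 40.79602 units/mL = 5056.667 units
Stage 2: 43.8 mL/hr × 1.8 hr = 78.84 mL → 78.84 mL × 40.79602 units/mL = 3216.358 units
Stage 3: 26.5 mL/hr × 2.5 hr = 66.25 mL → 66.25 mL × 40.79602 units/mL = 2702.736 units
Total = 5056.667 + 3216.358 + 2702.736 = 10975.76 units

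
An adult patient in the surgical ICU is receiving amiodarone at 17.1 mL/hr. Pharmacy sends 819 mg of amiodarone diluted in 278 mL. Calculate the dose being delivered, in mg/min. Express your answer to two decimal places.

0.84 mg/min

Concentration = 819 mg ÷ 278 mL = 2.946043 mg/mL
Drug rate = 17.1 mL/hr × 2.946043 mg/mL = 50.37734 mg/hr
50.37734 mg/hr ÷ 60 min/hr = 0.8396223 mg/min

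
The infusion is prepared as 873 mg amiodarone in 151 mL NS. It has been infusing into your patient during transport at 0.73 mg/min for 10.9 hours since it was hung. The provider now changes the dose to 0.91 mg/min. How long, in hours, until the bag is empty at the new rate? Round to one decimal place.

Initial rate:
0.73 mg/min × 60 min/hr = 43.8 mg/hr
Concentration = 873 mg ÷ 151 mL = 5.781457 mg/mL
Rate = 43.8 mg/hr ÷ 5.781457 mg/mL = 7.575945 mL/hr
Volume infused so far = 7.575945 mL/hr × 10.9 hr = 82.5778 mL
Volume remaining = 151 − 82.5778 = 68.4222 mL
New rate:
0.91 mg/min × 60 min/hr = 54.6 mg/hr
Rate = 54.6 mg/hr ÷ 5.781457 mg/mL = 9.443986 mL/hr
Time remaining = 68.4222 mL ÷ 9.443986 mL/hr = 7.245055 hr

7.2 hours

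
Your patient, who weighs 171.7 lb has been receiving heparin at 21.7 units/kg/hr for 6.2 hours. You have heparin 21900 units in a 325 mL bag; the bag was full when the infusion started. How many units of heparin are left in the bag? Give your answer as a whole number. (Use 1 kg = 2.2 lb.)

11400 units

Weight = 171.7 lb ÷ 2.2 lb/kg = 78.04545 kg
Dose = 21.7 units/kg/hr × 78.04545 kg = 1693.586 units/hr
Concentration = 21900 units ÷ 325 mL = 67.38462 units/mL
Rate = 1693.586 units/hr ÷ 67.38462 units/mL = 25.13313 mL/hr
Volume infused = 25.13313 mL/hr × 6.2 hr = 155.8254 mL
Volume remaining = 325 − 155.8254 = 169.1746 mL
Drug remaining = 169.1746 mL × 67.38462 units/mL = 11399.76 units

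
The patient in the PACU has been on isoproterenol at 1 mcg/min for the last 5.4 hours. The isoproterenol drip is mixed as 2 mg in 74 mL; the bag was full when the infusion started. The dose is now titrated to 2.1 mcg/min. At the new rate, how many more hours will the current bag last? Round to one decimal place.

13.3 hours

Initial rate:
1 mcg/min × 60 min/hr = 60 mcg/hr
Concentration = 2 mg ÷ 74 mL = 0.02702703 mg/mL = 27.02703 mcg/mL
Rate = 60 mcg/hr ÷ 27.02703 mcg/mL = 2.22 mL/hr
Volume infused so far = 2.22 mL/hr × 5.4 hr = 11.988 mL
Volume remaining = 74 − 11.988 = 62.012 mL
New rate:
2.1 mcg/min × 60 min/hr = 126 mcg/hr
Rate = 126 mcg/hr ÷ 27.02703 mcg/mL = 4.662 mL/hr
Time remaining = 62.012 mL ÷ 4.662 mL/hr = 13.30159 hr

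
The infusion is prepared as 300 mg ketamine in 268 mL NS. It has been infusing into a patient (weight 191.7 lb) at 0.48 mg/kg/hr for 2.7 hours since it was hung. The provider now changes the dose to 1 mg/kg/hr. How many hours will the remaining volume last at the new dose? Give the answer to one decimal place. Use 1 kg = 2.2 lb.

Initial rate:
Weight = 191.7 lb ÷ 2.2 lb/kg = 87.13636 kg
Dose = 0.48 mg/kg/hr × 87.13636 kg = 41.82545 mg/hr
Concentration = 300 mg ÷ 268 mL = 1.119403 mg/mL
Rate = 41.82545 mg/hr ÷ 1.119403 mg/mL = 37.36407 mL/hr
Volume infused so far = 37.36407 mL/hr × 2.7 hr = 100.883 mL
Volume remaining = 268 − 100.883 = 167.117 mL
New rate:
Dose = 1 mg/kg/hr × 87.13636 kg = 87.13636 mg/hr
Rate = 87.13636 mg/hr ÷ 1.119403 mg/mL = 77.84182 mL/hr
Time remaining = 167.117 mL ÷ 77.84182 mL/hr = 2.146879 hr

2.1 hours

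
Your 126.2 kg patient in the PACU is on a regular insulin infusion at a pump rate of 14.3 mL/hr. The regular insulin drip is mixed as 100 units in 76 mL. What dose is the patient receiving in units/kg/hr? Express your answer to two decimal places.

Concentration = 100 units ÷ 76 mL = 1.315789 units/mL
Drug rate = 14.3 mL/hr × 1.315789 units/mL = 18.81579 units/hr
18.81579 units/hr ÷ 126.2 kg = 0.149095 units/kg/hr

0.15 units/kg/hr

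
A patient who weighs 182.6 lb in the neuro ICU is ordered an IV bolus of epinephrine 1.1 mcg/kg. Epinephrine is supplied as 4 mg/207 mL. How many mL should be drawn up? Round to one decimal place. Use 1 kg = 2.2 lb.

Weight = 182.6 lb ÷ 2.2 lb/kg = 83 kg
Dose = 1.1 mcg/kg × 83 kg = 91.3 mcg
Concentration = 4 mg ÷ 207 mL = 0.01932367 mg/mL = 19.32367 mcg/mL
Volume = 91.3 mcg ÷ 19.32367 mcg/mL = 4.724775 mL

4.7 mL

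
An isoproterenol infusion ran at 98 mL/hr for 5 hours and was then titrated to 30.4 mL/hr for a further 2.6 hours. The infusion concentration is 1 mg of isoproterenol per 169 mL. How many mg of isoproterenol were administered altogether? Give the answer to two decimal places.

Concentration = 1 mg ÷ 169 mL = 0.00591716 mg/mL
Stage 1: 98 mL/hr × 5 hr = 490 mL → 490 mL × 0.00591716 mg/mL = 2.899408 mg
Stage 2: 30.4 mL/hr × 2.6 hr = 79.04 mL → 79.04 mL × 0.00591716 mg/mL = 0.4676923 mg
Total = 2.899408 + 0.4676923 = 3.367101 mg

3.37 mg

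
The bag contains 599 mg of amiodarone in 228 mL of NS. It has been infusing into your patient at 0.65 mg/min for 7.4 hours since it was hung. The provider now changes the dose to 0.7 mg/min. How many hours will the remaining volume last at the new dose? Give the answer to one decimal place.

Initial rate:
0.65 mg/min × 60 min/hr = 39 mg/hr
Concentration = 599 mg ÷ 228 mL = 2.627193 mg/mL
Rate = 39 mg/hr ÷ 2.627193 mg/mL = 14.84474 mL/hr
Volume infused so far = 14.84474 mL/hr × 7.4 hr = 109.8511 mL
Volume remaining = 228 − 109.8511 = 118.1489 mL
New rate:
0.7 mg/min × 60 min/hr = 42 mg/hr
Rate = 42 mg/hr ÷ 2.627193 mg/mL = 15.98664 mL/hr
Time remaining = 118.1489 mL ÷ 15.98664 mL/hr = 7.390476 hr

7.4 hours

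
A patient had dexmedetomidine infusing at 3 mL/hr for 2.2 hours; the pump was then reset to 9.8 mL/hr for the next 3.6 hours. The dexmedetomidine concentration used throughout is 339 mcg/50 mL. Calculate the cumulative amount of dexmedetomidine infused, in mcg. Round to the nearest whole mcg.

284 mcg

Concentration = 339 mcg ÷ 50 mL = 6.78 mcg/mL
Stage 1: 3 mL/hr × 2.2 hr = 6.6 mL → 6.6 mL × 6.78 mcg/mL = 44.748 mcg
Stage 2: 9.8 mL/hr × 3.6 hr = 35.28 mL → 35.28 mL × 6.78 mcg/mL = 239.1984 mcg
Total = 44.748 + 239.1984 = 283.9464 mcg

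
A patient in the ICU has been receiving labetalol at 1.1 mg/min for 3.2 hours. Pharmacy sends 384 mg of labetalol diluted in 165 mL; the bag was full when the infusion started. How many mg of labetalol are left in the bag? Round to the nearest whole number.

173 mg

1.1 mg/min × 60 min/hr = 66 mg/hr
Concentration = 384 mg ÷ 165 mL = 2.327273 mg/mL
Rate = 66 mg/hr ÷ 2.327273 mg/mL = 28.35937 mL/hr
Volume infused = 28.35937 mL/hr × 3.2 hr = 90.75 mL
Volume remaining = 165 − 90.75 = 74.25 mL
Drug remaining = 74.25 mL × 2.327273 mg/mL = 172.8 mg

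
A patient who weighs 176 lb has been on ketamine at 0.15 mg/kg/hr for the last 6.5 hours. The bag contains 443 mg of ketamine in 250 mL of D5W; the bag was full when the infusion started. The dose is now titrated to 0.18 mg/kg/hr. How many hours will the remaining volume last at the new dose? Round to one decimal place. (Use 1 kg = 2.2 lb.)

25.3 hours

Initial rate:
Weight = 176 lb ÷ 2.2 lb/kg = 80 kg
Dose = 0.15 mg/kg/hr × 80 kg = 12 mg/hr
Concentration = 443 mg ÷ 250 mL = 1.772 mg/mL
Rate = 12 mg/hr ÷ 1.772 mg/mL = 6.772009 mL/hr
Volume infused so far = 6.772009 mL/hr × 6.5 hr = 44.01806 mL
Volume remaining = 250 − 44.01806 = 205.9819 mL
New rate:
Dose = 0.18 mg/kg/hr × 80 kg = 14.4 mg/hr
Rate = 14.4 mg/hr ÷ 1.772 mg/mL = 8.126411 mL/hr
Time remaining = 205.9819 mL ÷ 8.126411 mL/hr = 25.34722 hr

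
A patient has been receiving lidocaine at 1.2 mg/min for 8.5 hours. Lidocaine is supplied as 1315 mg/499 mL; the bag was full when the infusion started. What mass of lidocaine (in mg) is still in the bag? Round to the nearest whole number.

703 mg

1.2 mg/min × 60 min/hr = 72 mg/hr
Concentration = 1315 mg ÷ 499 mL = 2.635271 mg/mL
Rate = 72 mg/hr ÷ 2.635271 mg/mL = 27.32167 mL/hr
Volume infused = 27.32167 mL/hr × 8.5 hr = 232.2342 mL
Volume remaining = 499 − 232.2342 = 266.7658 mL
Drug remaining = 266.7658 mL × 2.635271 mg/mL = 703 mg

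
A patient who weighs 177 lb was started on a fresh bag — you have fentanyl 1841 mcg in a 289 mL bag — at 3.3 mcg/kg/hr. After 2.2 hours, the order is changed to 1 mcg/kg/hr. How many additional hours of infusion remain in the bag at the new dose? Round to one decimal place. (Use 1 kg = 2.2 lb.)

Initial rate:
Weight = 177 lb ÷ 2.2 lb/kg = 80.45455 kg
Dose = 3.3 mcg/kg/hr × 80.45455 kg = 265.5 mcg/hr
Concentration = 1841 mcg ÷ 289 mL = 6.370242 mcg/mL
Rate = 265.5 mcg/hr ÷ 6.370242 mcg/mL = 41.67816 mL/hr
Volume infused so far = 41.67816 mL/hr × 2.2 hr = 91.69196 mL
Volume remaining = 289 − 91.69196 = 197.308 mL
New rate:
Dose = 1 mcg/kg/hr × 80.45455 kg = 80.45455 mcg/hr
Rate = 80.45455 mcg/hr ÷ 6.370242 mcg/mL = 12.62975 mL/hr
Time remaining = 197.308 mL ÷ 12.62975 mL/hr = 15.62249 hr

15.6 hours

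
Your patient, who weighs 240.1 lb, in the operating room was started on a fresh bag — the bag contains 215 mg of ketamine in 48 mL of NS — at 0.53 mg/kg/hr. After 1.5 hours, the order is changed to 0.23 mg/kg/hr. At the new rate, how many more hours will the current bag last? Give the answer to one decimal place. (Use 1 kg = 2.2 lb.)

Initial rate:
Weight = 240.1 lb ÷ 2.2 lb/kg = 109.1364 kg
Dose = 0.53 mg/kg/hr × 109.1364 kg = 57.84227 mg/hr
Concentration = 215 mg ÷ 48 mL = 4.479167 mg/mL
Rate = 57.84227 mg/hr ÷ 4.479167 mg/mL = 12.91362 mL/hr
Volume infused so far = 12.91362 mL/hr × 1.5 hr = 19.37044 mL
Volume remaining = 48 − 19.37044 = 28.62956 mL
New rate:
Dose = 0.23 mg/kg/hr × 109.1364 kg = 25.10136 mg/hr
Rate = 25.10136 mg/hr ÷ 4.479167 mg/mL = 5.604025 mL/hr
Time remaining = 28.62956 mL ÷ 5.604025 mL/hr = 5.10875 hr

5.1 hours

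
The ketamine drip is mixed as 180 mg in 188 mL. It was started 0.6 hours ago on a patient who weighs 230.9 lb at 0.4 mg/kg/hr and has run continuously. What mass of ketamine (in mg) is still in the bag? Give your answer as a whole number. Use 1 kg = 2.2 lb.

Weight = 230.9 lb ÷ 2.2 lb/kg = 104.9545 kg
Dose = 0.4 mg/kg/hr × 104.9545 kg = 41.98182 mg/hr
Concentration = 180 mg ÷ 188 mL = 0.9574468 mg/mL
Rate = 41.98182 mg/hr ÷ 0.9574468 mg/mL = 43.84768 mL/hr
Volume infused = 43.84768 mL/hr × 0.6 hr = 26.30861 mL
Volume remaining = 188 − 26.30861 = 161.6914 mL
Drug remaining = 161.6914 mL × 0.9574468 mg/mL = 154.8109 mg

155 mg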